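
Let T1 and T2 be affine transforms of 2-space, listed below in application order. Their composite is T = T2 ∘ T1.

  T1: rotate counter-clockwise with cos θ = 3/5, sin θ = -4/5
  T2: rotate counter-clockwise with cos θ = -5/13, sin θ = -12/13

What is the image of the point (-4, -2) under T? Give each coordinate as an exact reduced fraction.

T1 rotate counter-clockwise with cos θ = 3/5, sin θ = -4/5: (-4, -2) → (-4, 2)
T2 rotate counter-clockwise with cos θ = -5/13, sin θ = -12/13: (-4, 2) → (44/13, 38/13)

T(p) = (44/13, 38/13)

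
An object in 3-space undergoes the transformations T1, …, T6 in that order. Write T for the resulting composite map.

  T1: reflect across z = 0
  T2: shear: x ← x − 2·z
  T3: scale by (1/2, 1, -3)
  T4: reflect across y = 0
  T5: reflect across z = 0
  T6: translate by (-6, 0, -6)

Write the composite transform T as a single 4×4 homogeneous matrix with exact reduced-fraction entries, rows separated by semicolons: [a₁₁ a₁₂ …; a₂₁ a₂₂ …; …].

T1 = [1 0 0 0; 0 1 0 0; 0 0 -1 0; 0 0 0 1]
T2·T1 = [1 0 2 0; 0 1 0 0; 0 0 -1 0; 0 0 0 1]
T3·…·T1 = [1/2 0 1 0; 0 1 0 0; 0 0 3 0; 0 0 0 1]
T4·…·T1 = [1/2 0 1 0; 0 -1 0 0; 0 0 3 0; 0 0 0 1]
T5·…·T1 = [1/2 0 1 0; 0 -1 0 0; 0 0 -3 0; 0 0 0 1]
T6·…·T1 = [1/2 0 1 -6; 0 -1 0 0; 0 0 -3 -6; 0 0 0 1]

T = [1/2 0 1 -6; 0 -1 0 0; 0 0 -3 -6; 0 0 0 1]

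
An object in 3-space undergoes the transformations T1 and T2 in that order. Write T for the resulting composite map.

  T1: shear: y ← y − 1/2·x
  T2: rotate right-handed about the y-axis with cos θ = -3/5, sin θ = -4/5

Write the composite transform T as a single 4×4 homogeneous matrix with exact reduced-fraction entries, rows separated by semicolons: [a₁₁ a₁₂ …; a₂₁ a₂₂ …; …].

T1 = [1 0 0 0; -1/2 1 0 0; 0 0 1 0; 0 0 0 1]
T2·T1 = [-3/5 0 -4/5 0; -1/2 1 0 0; 4/5 0 -3/5 0; 0 0 0 1]

T = [-3/5 0 -4/5 0; -1/2 1 0 0; 4/5 0 -3/5 0; 0 0 0 1]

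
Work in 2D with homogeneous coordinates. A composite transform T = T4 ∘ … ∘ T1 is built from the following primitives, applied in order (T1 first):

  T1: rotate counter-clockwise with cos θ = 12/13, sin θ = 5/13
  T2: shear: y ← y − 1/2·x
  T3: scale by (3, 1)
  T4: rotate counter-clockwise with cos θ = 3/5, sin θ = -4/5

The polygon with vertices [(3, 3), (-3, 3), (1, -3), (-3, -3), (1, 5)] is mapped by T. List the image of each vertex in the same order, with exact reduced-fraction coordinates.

image vertices: (27/5, -261/130), (-21/5, 1503/130), (1, -183/26), (-27/5, 261/130), (13/5, 57/10)

T1 rotate counter-clockwise with cos θ = 12/13, sin θ = 5/13: (3, 3) → (21/13, 51/13); (-3, 3) → (-51/13, 21/13); (1, -3) → (27/13, -31/13); (-3, -3) → (-21/13, -51/13); (1, 5) → (-1, 5)
T2 shear: y ← y − 1/2·x: (21/13, 51/13) → (21/13, 81/26); (-51/13, 21/13) → (-51/13, 93/26); (27/13, -31/13) → (27/13, -89/26); (-21/13, -51/13) → (-21/13, -81/26); (-1, 5) → (-1, 11/2)
T3 scale by (3, 1): (21/13, 81/26) → (63/13, 81/26); (-51/13, 93/26) → (-153/13, 93/26); (27/13, -89/26) → (81/13, -89/26); (-21/13, -81/26) → (-63/13, -81/26); (-1, 11/2) → (-3, 11/2)
T4 rotate counter-clockwise with cos θ = 3/5, sin θ = -4/5: (63/13, 81/26) → (27/5, -261/130); (-153/13, 93/26) → (-21/5, 1503/130); (81/13, -89/26) → (1, -183/26); (-63/13, -81/26) → (-27/5, 261/130); (-3, 11/2) → (13/5, 57/10)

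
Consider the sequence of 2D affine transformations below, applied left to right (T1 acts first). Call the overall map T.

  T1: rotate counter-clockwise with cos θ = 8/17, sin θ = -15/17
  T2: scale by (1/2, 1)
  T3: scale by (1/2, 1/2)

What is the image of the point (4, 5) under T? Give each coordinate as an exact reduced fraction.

T(p) = (107/68, -10/17)

T1 rotate counter-clockwise with cos θ = 8/17, sin θ = -15/17: (4, 5) → (107/17, -20/17)
T2 scale by (1/2, 1): (107/17, -20/17) → (107/34, -20/17)
T3 scale by (1/2, 1/2): (107/34, -20/17) → (107/68, -10/17)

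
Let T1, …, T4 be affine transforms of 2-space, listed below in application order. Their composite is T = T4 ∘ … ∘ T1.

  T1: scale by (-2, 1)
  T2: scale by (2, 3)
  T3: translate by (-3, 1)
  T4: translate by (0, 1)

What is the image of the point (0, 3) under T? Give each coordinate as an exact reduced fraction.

T1 scale by (-2, 1): (0, 3) → (0, 3)
T2 scale by (2, 3): (0, 3) → (0, 9)
T3 translate by (-3, 1): (0, 9) → (-3, 10)
T4 translate by (0, 1): (-3, 10) → (-3, 11)

T(p) = (-3, 11)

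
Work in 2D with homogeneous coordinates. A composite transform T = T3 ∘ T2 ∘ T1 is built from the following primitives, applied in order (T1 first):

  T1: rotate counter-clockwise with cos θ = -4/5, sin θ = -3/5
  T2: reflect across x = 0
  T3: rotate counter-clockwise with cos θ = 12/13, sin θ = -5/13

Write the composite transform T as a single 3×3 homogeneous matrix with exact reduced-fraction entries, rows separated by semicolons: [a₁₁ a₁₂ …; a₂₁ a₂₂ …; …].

T1 = [-4/5 3/5 0; -3/5 -4/5 0; 0 0 1]
T2·T1 = [4/5 -3/5 0; -3/5 -4/5 0; 0 0 1]
T3·…·T1 = [33/65 -56/65 0; -56/65 -33/65 0; 0 0 1]

T = [33/65 -56/65 0; -56/65 -33/65 0; 0 0 1]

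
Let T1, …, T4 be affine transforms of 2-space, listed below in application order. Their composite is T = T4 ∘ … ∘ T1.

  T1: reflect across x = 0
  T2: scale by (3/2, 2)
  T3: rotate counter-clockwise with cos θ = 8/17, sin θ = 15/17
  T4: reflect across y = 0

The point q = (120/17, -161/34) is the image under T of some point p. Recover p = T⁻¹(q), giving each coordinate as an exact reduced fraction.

T1 = [-1 0 0; 0 1 0; 0 0 1]
T2·T1 = [-3/2 0 0; 0 2 0; 0 0 1]
T3·…·T1 = [-12/17 -30/17 0; -45/34 16/17 0; 0 0 1]
T4·…·T1 = [-12/17 -30/17 0; 45/34 -16/17 0; 0 0 1]
det M = 3; M⁻¹ = [-16/51 10/17 0; -15/34 -4/17 0; 0 0 1]
M⁻¹ · (120/17, -161/34)ᵀ = (-5, -2)ᵀ

p = (-5, -2)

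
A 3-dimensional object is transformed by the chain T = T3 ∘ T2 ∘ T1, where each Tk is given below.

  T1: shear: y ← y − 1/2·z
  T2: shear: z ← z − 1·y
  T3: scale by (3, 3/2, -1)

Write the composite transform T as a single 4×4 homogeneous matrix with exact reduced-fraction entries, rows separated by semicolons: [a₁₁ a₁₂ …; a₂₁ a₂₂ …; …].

T = [3 0 0 0; 0 3/2 -3/4 0; 0 1 -3/2 0; 0 0 0 1]

T1 = [1 0 0 0; 0 1 -1/2 0; 0 0 1 0; 0 0 0 1]
T2·T1 = [1 0 0 0; 0 1 -1/2 0; 0 -1 3/2 0; 0 0 0 1]
T3·…·T1 = [3 0 0 0; 0 3/2 -3/4 0; 0 1 -3/2 0; 0 0 0 1]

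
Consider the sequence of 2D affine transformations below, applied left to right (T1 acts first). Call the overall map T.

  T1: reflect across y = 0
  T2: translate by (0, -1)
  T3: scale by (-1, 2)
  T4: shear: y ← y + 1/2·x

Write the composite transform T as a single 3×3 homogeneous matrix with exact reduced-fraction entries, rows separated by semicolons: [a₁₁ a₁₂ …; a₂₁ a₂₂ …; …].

T = [-1 0 0; -1/2 -2 -2; 0 0 1]

T1 = [1 0 0; 0 -1 0; 0 0 1]
T2·T1 = [1 0 0; 0 -1 -1; 0 0 1]
T3·…·T1 = [-1 0 0; 0 -2 -2; 0 0 1]
T4·…·T1 = [-1 0 0; -1/2 -2 -2; 0 0 1]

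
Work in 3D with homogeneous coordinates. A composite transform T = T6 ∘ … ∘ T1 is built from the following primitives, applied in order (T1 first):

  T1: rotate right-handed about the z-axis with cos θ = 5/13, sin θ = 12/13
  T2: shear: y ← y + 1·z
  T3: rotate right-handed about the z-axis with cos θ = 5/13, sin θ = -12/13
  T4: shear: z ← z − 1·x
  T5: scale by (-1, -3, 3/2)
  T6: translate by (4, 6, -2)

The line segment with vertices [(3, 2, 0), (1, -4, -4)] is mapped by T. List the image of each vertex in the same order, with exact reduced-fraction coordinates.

image vertices: (1, 0, -13/2), (87/13, 294/13, -103/26)

T1 rotate right-handed about the z-axis with cos θ = 5/13, sin θ = 12/13: (3, 2, 0) → (-9/13, 46/13, 0); (1, -4, -4) → (53/13, -8/13, -4)
T2 shear: y ← y + 1·z: (-9/13, 46/13, 0) → (-9/13, 46/13, 0); (53/13, -8/13, -4) → (53/13, -60/13, -4)
T3 rotate right-handed about the z-axis with cos θ = 5/13, sin θ = -12/13: (-9/13, 46/13, 0) → (3, 2, 0); (53/13, -60/13, -4) → (-35/13, -72/13, -4)
T4 shear: z ← z − 1·x: (3, 2, 0) → (3, 2, -3); (-35/13, -72/13, -4) → (-35/13, -72/13, -17/13)
T5 scale by (-1, -3, 3/2): (3, 2, -3) → (-3, -6, -9/2); (-35/13, -72/13, -17/13) → (35/13, 216/13, -51/26)
T6 translate by (4, 6, -2): (-3, -6, -9/2) → (1, 0, -13/2); (35/13, 216/13, -51/26) → (87/13, 294/13, -103/26)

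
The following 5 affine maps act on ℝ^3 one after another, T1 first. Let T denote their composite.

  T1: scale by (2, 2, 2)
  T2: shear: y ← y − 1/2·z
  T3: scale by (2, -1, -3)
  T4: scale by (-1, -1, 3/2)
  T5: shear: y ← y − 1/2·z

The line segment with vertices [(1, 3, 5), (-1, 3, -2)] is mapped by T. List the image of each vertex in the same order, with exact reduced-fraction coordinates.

image vertices: (-4, 47/2, -45), (4, -1, 18)

T1 scale by (2, 2, 2): (1, 3, 5) → (2, 6, 10); (-1, 3, -2) → (-2, 6, -4)
T2 shear: y ← y − 1/2·z: (2, 6, 10) → (2, 1, 10); (-2, 6, -4) → (-2, 8, -4)
T3 scale by (2, -1, -3): (2, 1, 10) → (4, -1, -30); (-2, 8, -4) → (-4, -8, 12)
T4 scale by (-1, -1, 3/2): (4, -1, -30) → (-4, 1, -45); (-4, -8, 12) → (4, 8, 18)
T5 shear: y ← y − 1/2·z: (-4, 1, -45) → (-4, 47/2, -45); (4, 8, 18) → (4, -1, 18)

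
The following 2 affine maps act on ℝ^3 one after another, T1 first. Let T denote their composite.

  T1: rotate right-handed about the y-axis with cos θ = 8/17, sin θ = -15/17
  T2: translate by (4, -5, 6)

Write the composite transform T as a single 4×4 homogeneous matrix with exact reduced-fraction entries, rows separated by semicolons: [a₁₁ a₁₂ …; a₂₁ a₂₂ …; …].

T = [8/17 0 -15/17 4; 0 1 0 -5; 15/17 0 8/17 6; 0 0 0 1]

T1 = [8/17 0 -15/17 0; 0 1 0 0; 15/17 0 8/17 0; 0 0 0 1]
T2·T1 = [8/17 0 -15/17 4; 0 1 0 -5; 15/17 0 8/17 6; 0 0 0 1]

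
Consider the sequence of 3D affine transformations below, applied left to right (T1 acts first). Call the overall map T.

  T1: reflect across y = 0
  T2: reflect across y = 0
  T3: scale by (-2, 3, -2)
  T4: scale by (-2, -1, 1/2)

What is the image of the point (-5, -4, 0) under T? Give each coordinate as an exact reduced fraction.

T1 reflect across y = 0: (-5, -4, 0) → (-5, 4, 0)
T2 reflect across y = 0: (-5, 4, 0) → (-5, -4, 0)
T3 scale by (-2, 3, -2): (-5, -4, 0) → (10, -12, 0)
T4 scale by (-2, -1, 1/2): (10, -12, 0) → (-20, 12, 0)

T(p) = (-20, 12, 0)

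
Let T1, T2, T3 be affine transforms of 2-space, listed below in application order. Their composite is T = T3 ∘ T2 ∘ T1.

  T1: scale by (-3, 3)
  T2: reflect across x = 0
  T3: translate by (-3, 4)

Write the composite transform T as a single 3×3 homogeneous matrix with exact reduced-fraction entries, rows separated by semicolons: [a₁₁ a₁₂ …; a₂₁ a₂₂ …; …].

T1 = [-3 0 0; 0 3 0; 0 0 1]
T2·T1 = [3 0 0; 0 3 0; 0 0 1]
T3·…·T1 = [3 0 -3; 0 3 4; 0 0 1]

T = [3 0 -3; 0 3 4; 0 0 1]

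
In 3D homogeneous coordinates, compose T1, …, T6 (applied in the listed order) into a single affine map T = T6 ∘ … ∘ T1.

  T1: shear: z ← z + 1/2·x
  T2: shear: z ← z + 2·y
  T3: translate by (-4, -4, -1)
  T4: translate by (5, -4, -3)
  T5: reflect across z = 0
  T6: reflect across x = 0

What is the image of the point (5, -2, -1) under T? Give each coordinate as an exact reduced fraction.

T1 shear: z ← z + 1/2·x: (5, -2, -1) → (5, -2, 3/2)
T2 shear: z ← z + 2·y: (5, -2, 3/2) → (5, -2, -5/2)
T3 translate by (-4, -4, -1): (5, -2, -5/2) → (1, -6, -7/2)
T4 translate by (5, -4, -3): (1, -6, -7/2) → (6, -10, -13/2)
T5 reflect across z = 0: (6, -10, -13/2) → (6, -10, 13/2)
T6 reflect across x = 0: (6, -10, 13/2) → (-6, -10, 13/2)

T(p) = (-6, -10, 13/2)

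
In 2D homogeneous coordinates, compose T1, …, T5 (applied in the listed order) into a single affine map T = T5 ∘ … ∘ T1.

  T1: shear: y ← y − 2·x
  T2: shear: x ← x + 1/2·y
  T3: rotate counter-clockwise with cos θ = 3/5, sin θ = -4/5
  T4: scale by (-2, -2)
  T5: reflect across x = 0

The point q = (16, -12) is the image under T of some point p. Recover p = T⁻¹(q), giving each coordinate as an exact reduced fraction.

p = (-5, 0)

T1 = [1 0 0; -2 1 0; 0 0 1]
T2·T1 = [0 1/2 0; -2 1 0; 0 0 1]
T3·…·T1 = [-8/5 11/10 0; -6/5 1/5 0; 0 0 1]
T4·…·T1 = [16/5 -11/5 0; 12/5 -2/5 0; 0 0 1]
T5·…·T1 = [-16/5 11/5 0; 12/5 -2/5 0; 0 0 1]
det M = -4; M⁻¹ = [1/10 11/20 0; 3/5 4/5 0; 0 0 1]
M⁻¹ · (16, -12)ᵀ = (-5, 0)ᵀ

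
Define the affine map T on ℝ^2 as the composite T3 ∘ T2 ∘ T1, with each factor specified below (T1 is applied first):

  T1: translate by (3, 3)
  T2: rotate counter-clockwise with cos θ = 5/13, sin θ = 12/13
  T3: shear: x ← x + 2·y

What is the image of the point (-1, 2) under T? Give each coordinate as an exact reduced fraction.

T1 translate by (3, 3): (-1, 2) → (2, 5)
T2 rotate counter-clockwise with cos θ = 5/13, sin θ = 12/13: (2, 5) → (-50/13, 49/13)
T3 shear: x ← x + 2·y: (-50/13, 49/13) → (48/13, 49/13)

T(p) = (48/13, 49/13)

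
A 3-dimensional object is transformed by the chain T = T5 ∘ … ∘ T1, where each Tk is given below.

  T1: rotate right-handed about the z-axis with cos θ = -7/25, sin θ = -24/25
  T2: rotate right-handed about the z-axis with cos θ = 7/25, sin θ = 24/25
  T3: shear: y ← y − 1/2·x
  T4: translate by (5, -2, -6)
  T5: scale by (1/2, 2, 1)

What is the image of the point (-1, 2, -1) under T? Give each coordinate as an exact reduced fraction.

T1 rotate right-handed about the z-axis with cos θ = -7/25, sin θ = -24/25: (-1, 2, -1) → (11/5, 2/5, -1)
T2 rotate right-handed about the z-axis with cos θ = 7/25, sin θ = 24/25: (11/5, 2/5, -1) → (29/125, 278/125, -1)
T3 shear: y ← y − 1/2·x: (29/125, 278/125, -1) → (29/125, 527/250, -1)
T4 translate by (5, -2, -6): (29/125, 527/250, -1) → (654/125, 27/250, -7)
T5 scale by (1/2, 2, 1): (654/125, 27/250, -7) → (327/125, 27/125, -7)

T(p) = (327/125, 27/125, -7)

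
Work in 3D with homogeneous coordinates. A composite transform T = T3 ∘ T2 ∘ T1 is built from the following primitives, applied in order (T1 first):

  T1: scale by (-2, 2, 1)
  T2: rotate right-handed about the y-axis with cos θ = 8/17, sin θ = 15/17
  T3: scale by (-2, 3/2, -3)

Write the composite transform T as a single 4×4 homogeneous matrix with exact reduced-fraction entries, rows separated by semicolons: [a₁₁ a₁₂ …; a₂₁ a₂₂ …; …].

T1 = [-2 0 0 0; 0 2 0 0; 0 0 1 0; 0 0 0 1]
T2·T1 = [-16/17 0 15/17 0; 0 2 0 0; 30/17 0 8/17 0; 0 0 0 1]
T3·…·T1 = [32/17 0 -30/17 0; 0 3 0 0; -90/17 0 -24/17 0; 0 0 0 1]

T = [32/17 0 -30/17 0; 0 3 0 0; -90/17 0 -24/17 0; 0 0 0 1]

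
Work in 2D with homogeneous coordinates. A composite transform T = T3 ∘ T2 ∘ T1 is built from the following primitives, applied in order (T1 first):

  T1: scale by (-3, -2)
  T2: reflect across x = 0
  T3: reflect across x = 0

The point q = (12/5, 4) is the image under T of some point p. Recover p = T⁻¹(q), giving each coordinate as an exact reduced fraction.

T1 = [-3 0 0; 0 -2 0; 0 0 1]
T2·T1 = [3 0 0; 0 -2 0; 0 0 1]
T3·…·T1 = [-3 0 0; 0 -2 0; 0 0 1]
det M = 6; M⁻¹ = [-1/3 0 0; 0 -1/2 0; 0 0 1]
M⁻¹ · (12/5, 4)ᵀ = (-4/5, -2)ᵀ

p = (-4/5, -2)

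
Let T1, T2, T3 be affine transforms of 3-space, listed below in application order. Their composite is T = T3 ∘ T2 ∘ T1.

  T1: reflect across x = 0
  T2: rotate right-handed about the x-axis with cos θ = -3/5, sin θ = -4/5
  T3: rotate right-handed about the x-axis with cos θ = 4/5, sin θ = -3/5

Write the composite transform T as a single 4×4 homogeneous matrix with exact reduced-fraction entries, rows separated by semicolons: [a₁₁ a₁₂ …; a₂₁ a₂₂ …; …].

T1 = [-1 0 0 0; 0 1 0 0; 0 0 1 0; 0 0 0 1]
T2·T1 = [-1 0 0 0; 0 -3/5 4/5 0; 0 -4/5 -3/5 0; 0 0 0 1]
T3·…·T1 = [-1 0 0 0; 0 -24/25 7/25 0; 0 -7/25 -24/25 0; 0 0 0 1]

T = [-1 0 0 0; 0 -24/25 7/25 0; 0 -7/25 -24/25 0; 0 0 0 1]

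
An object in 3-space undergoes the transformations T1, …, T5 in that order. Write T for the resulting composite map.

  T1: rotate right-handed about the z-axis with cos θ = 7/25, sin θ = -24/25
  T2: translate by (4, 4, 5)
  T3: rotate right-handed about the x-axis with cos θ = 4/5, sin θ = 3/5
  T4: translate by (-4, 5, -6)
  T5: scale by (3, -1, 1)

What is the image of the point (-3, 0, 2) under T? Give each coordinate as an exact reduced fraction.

T(p) = (-63/25, -788/125, 466/125)

T1 rotate right-handed about the z-axis with cos θ = 7/25, sin θ = -24/25: (-3, 0, 2) → (-21/25, 72/25, 2)
T2 translate by (4, 4, 5): (-21/25, 72/25, 2) → (79/25, 172/25, 7)
T3 rotate right-handed about the x-axis with cos θ = 4/5, sin θ = 3/5: (79/25, 172/25, 7) → (79/25, 163/125, 1216/125)
T4 translate by (-4, 5, -6): (79/25, 163/125, 1216/125) → (-21/25, 788/125, 466/125)
T5 scale by (3, -1, 1): (-21/25, 788/125, 466/125) → (-63/25, -788/125, 466/125)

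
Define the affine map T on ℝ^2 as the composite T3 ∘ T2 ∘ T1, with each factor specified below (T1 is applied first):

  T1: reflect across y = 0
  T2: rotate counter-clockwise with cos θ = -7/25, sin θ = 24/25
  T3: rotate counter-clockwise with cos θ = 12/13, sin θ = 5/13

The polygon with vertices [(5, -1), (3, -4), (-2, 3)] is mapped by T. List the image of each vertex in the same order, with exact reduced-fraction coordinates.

image vertices: (-1273/325, 1061/325), (-1624/325, -57/325), (1167/325, 106/325)

T1 reflect across y = 0: (5, -1) → (5, 1); (3, -4) → (3, 4); (-2, 3) → (-2, -3)
T2 rotate counter-clockwise with cos θ = -7/25, sin θ = 24/25: (5, 1) → (-59/25, 113/25); (3, 4) → (-117/25, 44/25); (-2, -3) → (86/25, -27/25)
T3 rotate counter-clockwise with cos θ = 12/13, sin θ = 5/13: (-59/25, 113/25) → (-1273/325, 1061/325); (-117/25, 44/25) → (-1624/325, -57/325); (86/25, -27/25) → (1167/325, 106/325)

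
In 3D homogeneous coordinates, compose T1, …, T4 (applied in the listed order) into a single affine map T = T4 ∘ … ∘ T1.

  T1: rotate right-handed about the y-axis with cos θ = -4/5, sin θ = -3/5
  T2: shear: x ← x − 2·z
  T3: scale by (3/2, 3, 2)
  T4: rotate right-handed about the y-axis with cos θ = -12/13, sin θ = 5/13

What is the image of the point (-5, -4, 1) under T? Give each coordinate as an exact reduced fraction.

T1 rotate right-handed about the y-axis with cos θ = -4/5, sin θ = -3/5: (-5, -4, 1) → (17/5, -4, -19/5)
T2 shear: x ← x − 2·z: (17/5, -4, -19/5) → (11, -4, -19/5)
T3 scale by (3/2, 3, 2): (11, -4, -19/5) → (33/2, -12, -38/5)
T4 rotate right-handed about the y-axis with cos θ = -12/13, sin θ = 5/13: (33/2, -12, -38/5) → (-236/13, -12, 87/130)

T(p) = (-236/13, -12, 87/130)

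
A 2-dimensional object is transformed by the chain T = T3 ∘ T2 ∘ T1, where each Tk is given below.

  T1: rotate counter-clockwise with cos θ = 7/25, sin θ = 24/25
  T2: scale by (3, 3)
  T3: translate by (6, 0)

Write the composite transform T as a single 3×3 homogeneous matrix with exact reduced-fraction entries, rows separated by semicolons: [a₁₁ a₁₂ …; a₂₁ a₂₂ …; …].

T1 = [7/25 -24/25 0; 24/25 7/25 0; 0 0 1]
T2·T1 = [21/25 -72/25 0; 72/25 21/25 0; 0 0 1]
T3·…·T1 = [21/25 -72/25 6; 72/25 21/25 0; 0 0 1]

T = [21/25 -72/25 6; 72/25 21/25 0; 0 0 1]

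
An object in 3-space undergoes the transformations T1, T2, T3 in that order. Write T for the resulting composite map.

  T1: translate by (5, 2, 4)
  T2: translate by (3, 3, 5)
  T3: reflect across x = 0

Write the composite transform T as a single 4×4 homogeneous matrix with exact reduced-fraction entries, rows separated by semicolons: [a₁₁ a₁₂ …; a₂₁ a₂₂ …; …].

T = [-1 0 0 -8; 0 1 0 5; 0 0 1 9; 0 0 0 1]

T1 = [1 0 0 5; 0 1 0 2; 0 0 1 4; 0 0 0 1]
T2·T1 = [1 0 0 8; 0 1 0 5; 0 0 1 9; 0 0 0 1]
T3·…·T1 = [-1 0 0 -8; 0 1 0 5; 0 0 1 9; 0 0 0 1]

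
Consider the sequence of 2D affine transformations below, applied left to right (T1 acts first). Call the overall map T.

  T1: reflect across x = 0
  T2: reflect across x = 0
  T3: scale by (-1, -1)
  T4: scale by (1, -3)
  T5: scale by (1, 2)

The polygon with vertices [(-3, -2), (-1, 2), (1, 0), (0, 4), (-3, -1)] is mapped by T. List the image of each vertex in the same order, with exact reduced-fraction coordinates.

T1 reflect across x = 0: (-3, -2) → (3, -2); (-1, 2) → (1, 2); (1, 0) → (-1, 0); (0, 4) → (0, 4); (-3, -1) → (3, -1)
T2 reflect across x = 0: (3, -2) → (-3, -2); (1, 2) → (-1, 2); (-1, 0) → (1, 0); (0, 4) → (0, 4); (3, -1) → (-3, -1)
T3 scale by (-1, -1): (-3, -2) → (3, 2); (-1, 2) → (1, -2); (1, 0) → (-1, 0); (0, 4) → (0, -4); (-3, -1) → (3, 1)
T4 scale by (1, -3): (3, 2) → (3, -6); (1, -2) → (1, 6); (-1, 0) → (-1, 0); (0, -4) → (0, 12); (3, 1) → (3, -3)
T5 scale by (1, 2): (3, -6) → (3, -12); (1, 6) → (1, 12); (-1, 0) → (-1, 0); (0, 12) → (0, 24); (3, -3) → (3, -6)

image vertices: (3, -12), (1, 12), (-1, 0), (0, 24), (3, -6)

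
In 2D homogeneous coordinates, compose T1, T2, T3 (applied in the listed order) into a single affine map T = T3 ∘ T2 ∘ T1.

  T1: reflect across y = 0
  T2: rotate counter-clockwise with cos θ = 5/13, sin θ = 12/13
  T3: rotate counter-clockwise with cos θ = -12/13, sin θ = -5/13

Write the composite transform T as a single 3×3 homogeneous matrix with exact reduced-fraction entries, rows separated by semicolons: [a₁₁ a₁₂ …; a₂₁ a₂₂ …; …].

T = [0 -1 0; -1 0 0; 0 0 1]

T1 = [1 0 0; 0 -1 0; 0 0 1]
T2·T1 = [5/13 12/13 0; 12/13 -5/13 0; 0 0 1]
T3·…·T1 = [0 -1 0; -1 0 0; 0 0 1]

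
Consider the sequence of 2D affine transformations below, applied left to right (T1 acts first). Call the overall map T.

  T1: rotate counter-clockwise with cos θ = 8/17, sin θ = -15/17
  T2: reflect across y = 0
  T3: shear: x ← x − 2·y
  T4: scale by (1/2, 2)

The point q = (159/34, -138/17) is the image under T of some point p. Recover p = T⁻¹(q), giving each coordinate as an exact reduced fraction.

p = (-3, 3)

T1 = [8/17 15/17 0; -15/17 8/17 0; 0 0 1]
T2·T1 = [8/17 15/17 0; 15/17 -8/17 0; 0 0 1]
T3·…·T1 = [-22/17 31/17 0; 15/17 -8/17 0; 0 0 1]
T4·…·T1 = [-11/17 31/34 0; 30/17 -16/17 0; 0 0 1]
det M = -1; M⁻¹ = [16/17 31/34 0; 30/17 11/17 0; 0 0 1]
M⁻¹ · (159/34, -138/17)ᵀ = (-3, 3)ᵀ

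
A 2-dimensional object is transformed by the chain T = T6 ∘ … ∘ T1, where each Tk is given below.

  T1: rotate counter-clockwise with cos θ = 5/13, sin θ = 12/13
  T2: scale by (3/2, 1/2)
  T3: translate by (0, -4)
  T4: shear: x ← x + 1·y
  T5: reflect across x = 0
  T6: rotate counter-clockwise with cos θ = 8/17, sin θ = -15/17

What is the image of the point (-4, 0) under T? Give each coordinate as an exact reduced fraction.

T1 rotate counter-clockwise with cos θ = 5/13, sin θ = 12/13: (-4, 0) → (-20/13, -48/13)
T2 scale by (3/2, 1/2): (-20/13, -48/13) → (-30/13, -24/13)
T3 translate by (0, -4): (-30/13, -24/13) → (-30/13, -76/13)
T4 shear: x ← x + 1·y: (-30/13, -76/13) → (-106/13, -76/13)
T5 reflect across x = 0: (-106/13, -76/13) → (106/13, -76/13)
T6 rotate counter-clockwise with cos θ = 8/17, sin θ = -15/17: (106/13, -76/13) → (-292/221, -2198/221)

T(p) = (-292/221, -2198/221)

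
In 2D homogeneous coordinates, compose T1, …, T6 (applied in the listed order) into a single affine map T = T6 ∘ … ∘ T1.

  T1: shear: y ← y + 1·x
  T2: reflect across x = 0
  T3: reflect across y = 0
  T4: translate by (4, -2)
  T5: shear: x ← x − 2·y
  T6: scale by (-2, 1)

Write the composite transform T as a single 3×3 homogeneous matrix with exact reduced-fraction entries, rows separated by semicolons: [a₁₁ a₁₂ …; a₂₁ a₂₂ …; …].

T = [-2 -4 -16; -1 -1 -2; 0 0 1]

T1 = [1 0 0; 1 1 0; 0 0 1]
T2·T1 = [-1 0 0; 1 1 0; 0 0 1]
T3·…·T1 = [-1 0 0; -1 -1 0; 0 0 1]
T4·…·T1 = [-1 0 4; -1 -1 -2; 0 0 1]
T5·…·T1 = [1 2 8; -1 -1 -2; 0 0 1]
T6·…·T1 = [-2 -4 -16; -1 -1 -2; 0 0 1]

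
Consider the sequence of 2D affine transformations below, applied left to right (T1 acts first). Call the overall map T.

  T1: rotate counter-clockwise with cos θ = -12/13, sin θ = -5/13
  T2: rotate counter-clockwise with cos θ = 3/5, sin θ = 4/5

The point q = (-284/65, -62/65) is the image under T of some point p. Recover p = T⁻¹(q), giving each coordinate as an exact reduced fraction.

p = (2, -4)

T1 = [-12/13 5/13 0; -5/13 -12/13 0; 0 0 1]
T2·T1 = [-16/65 63/65 0; -63/65 -16/65 0; 0 0 1]
det M = 1; M⁻¹ = [-16/65 -63/65 0; 63/65 -16/65 0; 0 0 1]
M⁻¹ · (-284/65, -62/65)ᵀ = (2, -4)ᵀ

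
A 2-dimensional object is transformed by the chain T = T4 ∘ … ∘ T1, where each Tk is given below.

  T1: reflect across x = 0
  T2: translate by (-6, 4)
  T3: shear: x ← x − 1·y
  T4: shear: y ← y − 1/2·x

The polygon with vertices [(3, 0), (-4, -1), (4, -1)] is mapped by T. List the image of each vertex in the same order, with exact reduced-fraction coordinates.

image vertices: (-13, 21/2), (-5, 11/2), (-13, 19/2)

T1 reflect across x = 0: (3, 0) → (-3, 0); (-4, -1) → (4, -1); (4, -1) → (-4, -1)
T2 translate by (-6, 4): (-3, 0) → (-9, 4); (4, -1) → (-2, 3); (-4, -1) → (-10, 3)
T3 shear: x ← x − 1·y: (-9, 4) → (-13, 4); (-2, 3) → (-5, 3); (-10, 3) → (-13, 3)
T4 shear: y ← y − 1/2·x: (-13, 4) → (-13, 21/2); (-5, 3) → (-5, 11/2); (-13, 3) → (-13, 19/2)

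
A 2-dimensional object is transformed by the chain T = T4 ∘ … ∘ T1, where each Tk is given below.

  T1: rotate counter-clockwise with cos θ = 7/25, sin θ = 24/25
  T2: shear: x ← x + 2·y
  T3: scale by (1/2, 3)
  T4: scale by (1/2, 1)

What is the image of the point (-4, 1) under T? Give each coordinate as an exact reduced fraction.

T(p) = (-23/10, -267/25)

T1 rotate counter-clockwise with cos θ = 7/25, sin θ = 24/25: (-4, 1) → (-52/25, -89/25)
T2 shear: x ← x + 2·y: (-52/25, -89/25) → (-46/5, -89/25)
T3 scale by (1/2, 3): (-46/5, -89/25) → (-23/5, -267/25)
T4 scale by (1/2, 1): (-23/5, -267/25) → (-23/10, -267/25)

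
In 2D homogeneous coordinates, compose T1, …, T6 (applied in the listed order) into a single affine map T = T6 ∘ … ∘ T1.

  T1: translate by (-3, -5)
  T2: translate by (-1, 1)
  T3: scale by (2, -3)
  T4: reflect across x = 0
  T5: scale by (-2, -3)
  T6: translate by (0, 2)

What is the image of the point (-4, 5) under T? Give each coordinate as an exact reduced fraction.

T(p) = (-32, 11)

T1 translate by (-3, -5): (-4, 5) → (-7, 0)
T2 translate by (-1, 1): (-7, 0) → (-8, 1)
T3 scale by (2, -3): (-8, 1) → (-16, -3)
T4 reflect across x = 0: (-16, -3) → (16, -3)
T5 scale by (-2, -3): (16, -3) → (-32, 9)
T6 translate by (0, 2): (-32, 9) → (-32, 11)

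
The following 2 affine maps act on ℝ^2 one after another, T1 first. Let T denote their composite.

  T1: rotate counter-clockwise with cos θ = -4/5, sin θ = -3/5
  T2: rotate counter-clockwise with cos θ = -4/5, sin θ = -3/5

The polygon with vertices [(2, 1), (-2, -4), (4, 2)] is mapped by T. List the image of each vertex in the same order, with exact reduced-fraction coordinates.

T1 rotate counter-clockwise with cos θ = -4/5, sin θ = -3/5: (2, 1) → (-1, -2); (-2, -4) → (-4/5, 22/5); (4, 2) → (-2, -4)
T2 rotate counter-clockwise with cos θ = -4/5, sin θ = -3/5: (-1, -2) → (-2/5, 11/5); (-4/5, 22/5) → (82/25, -76/25); (-2, -4) → (-4/5, 22/5)

image vertices: (-2/5, 11/5), (82/25, -76/25), (-4/5, 22/5)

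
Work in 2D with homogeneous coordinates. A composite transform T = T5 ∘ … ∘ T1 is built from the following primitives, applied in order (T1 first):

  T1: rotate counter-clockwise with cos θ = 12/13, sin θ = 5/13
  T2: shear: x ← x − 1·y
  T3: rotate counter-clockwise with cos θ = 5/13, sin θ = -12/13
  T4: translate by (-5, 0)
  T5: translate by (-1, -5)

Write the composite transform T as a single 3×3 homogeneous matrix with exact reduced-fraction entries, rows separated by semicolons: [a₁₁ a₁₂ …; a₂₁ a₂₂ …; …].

T1 = [12/13 -5/13 0; 5/13 12/13 0; 0 0 1]
T2·T1 = [7/13 -17/13 0; 5/13 12/13 0; 0 0 1]
T3·…·T1 = [95/169 59/169 0; -59/169 264/169 0; 0 0 1]
T4·…·T1 = [95/169 59/169 -5; -59/169 264/169 0; 0 0 1]
T5·…·T1 = [95/169 59/169 -6; -59/169 264/169 -5; 0 0 1]

T = [95/169 59/169 -6; -59/169 264/169 -5; 0 0 1]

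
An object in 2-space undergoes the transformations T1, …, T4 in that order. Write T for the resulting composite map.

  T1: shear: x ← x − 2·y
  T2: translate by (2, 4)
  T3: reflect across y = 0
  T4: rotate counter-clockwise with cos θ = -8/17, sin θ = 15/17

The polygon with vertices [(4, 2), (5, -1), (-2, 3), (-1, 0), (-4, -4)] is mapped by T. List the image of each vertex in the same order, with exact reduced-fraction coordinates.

image vertices: (74/17, 78/17), (-27/17, 159/17), (9, -2), (52/17, 47/17), (-48/17, 90/17)

T1 shear: x ← x − 2·y: (4, 2) → (0, 2); (5, -1) → (7, -1); (-2, 3) → (-8, 3); (-1, 0) → (-1, 0); (-4, -4) → (4, -4)
T2 translate by (2, 4): (0, 2) → (2, 6); (7, -1) → (9, 3); (-8, 3) → (-6, 7); (-1, 0) → (1, 4); (4, -4) → (6, 0)
T3 reflect across y = 0: (2, 6) → (2, -6); (9, 3) → (9, -3); (-6, 7) → (-6, -7); (1, 4) → (1, -4); (6, 0) → (6, 0)
T4 rotate counter-clockwise with cos θ = -8/17, sin θ = 15/17: (2, -6) → (74/17, 78/17); (9, -3) → (-27/17, 159/17); (-6, -7) → (9, -2); (1, -4) → (52/17, 47/17); (6, 0) → (-48/17, 90/17)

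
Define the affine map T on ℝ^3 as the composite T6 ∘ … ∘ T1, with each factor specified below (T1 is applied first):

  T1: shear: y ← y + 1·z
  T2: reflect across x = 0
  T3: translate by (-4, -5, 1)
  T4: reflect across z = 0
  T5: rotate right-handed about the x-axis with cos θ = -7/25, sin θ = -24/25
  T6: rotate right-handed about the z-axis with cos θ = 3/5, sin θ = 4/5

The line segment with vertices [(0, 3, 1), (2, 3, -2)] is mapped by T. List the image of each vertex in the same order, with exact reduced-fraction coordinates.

T1 shear: y ← y + 1·z: (0, 3, 1) → (0, 4, 1); (2, 3, -2) → (2, 1, -2)
T2 reflect across x = 0: (0, 4, 1) → (0, 4, 1); (2, 1, -2) → (-2, 1, -2)
T3 translate by (-4, -5, 1): (0, 4, 1) → (-4, -1, 2); (-2, 1, -2) → (-6, -4, -1)
T4 reflect across z = 0: (-4, -1, 2) → (-4, -1, -2); (-6, -4, -1) → (-6, -4, 1)
T5 rotate right-handed about the x-axis with cos θ = -7/25, sin θ = -24/25: (-4, -1, -2) → (-4, -41/25, 38/25); (-6, -4, 1) → (-6, 52/25, 89/25)
T6 rotate right-handed about the z-axis with cos θ = 3/5, sin θ = 4/5: (-4, -41/25, 38/25) → (-136/125, -523/125, 38/25); (-6, 52/25, 89/25) → (-658/125, -444/125, 89/25)

image vertices: (-136/125, -523/125, 38/25), (-658/125, -444/125, 89/25)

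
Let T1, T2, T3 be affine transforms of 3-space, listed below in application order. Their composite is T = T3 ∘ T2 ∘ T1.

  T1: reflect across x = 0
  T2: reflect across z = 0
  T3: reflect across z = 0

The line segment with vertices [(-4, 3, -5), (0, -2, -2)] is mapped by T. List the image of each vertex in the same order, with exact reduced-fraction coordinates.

T1 reflect across x = 0: (-4, 3, -5) → (4, 3, -5); (0, -2, -2) → (0, -2, -2)
T2 reflect across z = 0: (4, 3, -5) → (4, 3, 5); (0, -2, -2) → (0, -2, 2)
T3 reflect across z = 0: (4, 3, 5) → (4, 3, -5); (0, -2, 2) → (0, -2, -2)

image vertices: (4, 3, -5), (0, -2, -2)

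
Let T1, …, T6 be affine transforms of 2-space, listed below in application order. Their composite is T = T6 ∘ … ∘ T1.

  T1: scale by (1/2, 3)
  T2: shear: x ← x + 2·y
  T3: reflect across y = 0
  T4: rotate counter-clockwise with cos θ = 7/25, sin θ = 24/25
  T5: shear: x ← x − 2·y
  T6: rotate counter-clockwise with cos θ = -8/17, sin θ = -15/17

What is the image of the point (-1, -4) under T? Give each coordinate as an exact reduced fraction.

T1 scale by (1/2, 3): (-1, -4) → (-1/2, -12)
T2 shear: x ← x + 2·y: (-1/2, -12) → (-49/2, -12)
T3 reflect across y = 0: (-49/2, -12) → (-49/2, 12)
T4 rotate counter-clockwise with cos θ = 7/25, sin θ = 24/25: (-49/2, 12) → (-919/50, -504/25)
T5 shear: x ← x − 2·y: (-919/50, -504/25) → (1097/50, -504/25)
T6 rotate counter-clockwise with cos θ = -8/17, sin θ = -15/17: (1097/50, -504/25) → (-11948/425, -8391/850)

T(p) = (-11948/425, -8391/850)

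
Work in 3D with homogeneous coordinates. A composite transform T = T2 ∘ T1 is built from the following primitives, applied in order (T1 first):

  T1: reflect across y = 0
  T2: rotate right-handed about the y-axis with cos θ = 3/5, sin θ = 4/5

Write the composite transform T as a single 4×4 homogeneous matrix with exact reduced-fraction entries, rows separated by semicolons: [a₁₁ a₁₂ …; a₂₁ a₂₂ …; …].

T1 = [1 0 0 0; 0 -1 0 0; 0 0 1 0; 0 0 0 1]
T2·T1 = [3/5 0 4/5 0; 0 -1 0 0; -4/5 0 3/5 0; 0 0 0 1]

T = [3/5 0 4/5 0; 0 -1 0 0; -4/5 0 3/5 0; 0 0 0 1]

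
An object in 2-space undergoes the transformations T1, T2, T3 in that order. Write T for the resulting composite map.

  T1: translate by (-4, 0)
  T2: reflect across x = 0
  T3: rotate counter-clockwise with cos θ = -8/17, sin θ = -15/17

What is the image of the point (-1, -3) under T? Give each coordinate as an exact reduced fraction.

T(p) = (-5, -3)

T1 translate by (-4, 0): (-1, -3) → (-5, -3)
T2 reflect across x = 0: (-5, -3) → (5, -3)
T3 rotate counter-clockwise with cos θ = -8/17, sin θ = -15/17: (5, -3) → (-5, -3)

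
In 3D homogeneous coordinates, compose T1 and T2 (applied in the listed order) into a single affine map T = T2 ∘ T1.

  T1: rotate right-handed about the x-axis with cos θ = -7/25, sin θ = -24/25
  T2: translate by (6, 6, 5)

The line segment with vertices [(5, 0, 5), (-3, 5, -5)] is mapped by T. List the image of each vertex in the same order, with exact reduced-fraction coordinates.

T1 rotate right-handed about the x-axis with cos θ = -7/25, sin θ = -24/25: (5, 0, 5) → (5, 24/5, -7/5); (-3, 5, -5) → (-3, -31/5, -17/5)
T2 translate by (6, 6, 5): (5, 24/5, -7/5) → (11, 54/5, 18/5); (-3, -31/5, -17/5) → (3, -1/5, 8/5)

image vertices: (11, 54/5, 18/5), (3, -1/5, 8/5)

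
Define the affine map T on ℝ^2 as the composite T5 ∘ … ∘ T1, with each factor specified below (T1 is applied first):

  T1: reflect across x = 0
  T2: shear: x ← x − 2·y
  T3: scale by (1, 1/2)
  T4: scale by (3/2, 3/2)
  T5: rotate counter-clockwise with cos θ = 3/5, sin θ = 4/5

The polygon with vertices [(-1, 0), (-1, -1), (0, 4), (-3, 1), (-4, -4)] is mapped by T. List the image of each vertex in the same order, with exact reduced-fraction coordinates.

T1 reflect across x = 0: (-1, 0) → (1, 0); (-1, -1) → (1, -1); (0, 4) → (0, 4); (-3, 1) → (3, 1); (-4, -4) → (4, -4)
T2 shear: x ← x − 2·y: (1, 0) → (1, 0); (1, -1) → (3, -1); (0, 4) → (-8, 4); (3, 1) → (1, 1); (4, -4) → (12, -4)
T3 scale by (1, 1/2): (1, 0) → (1, 0); (3, -1) → (3, -1/2); (-8, 4) → (-8, 2); (1, 1) → (1, 1/2); (12, -4) → (12, -2)
T4 scale by (3/2, 3/2): (1, 0) → (3/2, 0); (3, -1/2) → (9/2, -3/4); (-8, 2) → (-12, 3); (1, 1/2) → (3/2, 3/4); (12, -2) → (18, -3)
T5 rotate counter-clockwise with cos θ = 3/5, sin θ = 4/5: (3/2, 0) → (9/10, 6/5); (9/2, -3/4) → (33/10, 63/20); (-12, 3) → (-48/5, -39/5); (3/2, 3/4) → (3/10, 33/20); (18, -3) → (66/5, 63/5)

image vertices: (9/10, 6/5), (33/10, 63/20), (-48/5, -39/5), (3/10, 33/20), (66/5, 63/5)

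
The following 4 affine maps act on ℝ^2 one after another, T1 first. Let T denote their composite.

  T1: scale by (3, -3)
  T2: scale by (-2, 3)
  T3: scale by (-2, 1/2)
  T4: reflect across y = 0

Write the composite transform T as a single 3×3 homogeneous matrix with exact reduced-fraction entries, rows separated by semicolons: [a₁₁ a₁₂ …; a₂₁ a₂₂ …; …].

T = [12 0 0; 0 9/2 0; 0 0 1]

T1 = [3 0 0; 0 -3 0; 0 0 1]
T2·T1 = [-6 0 0; 0 -9 0; 0 0 1]
T3·…·T1 = [12 0 0; 0 -9/2 0; 0 0 1]
T4·…·T1 = [12 0 0; 0 9/2 0; 0 0 1]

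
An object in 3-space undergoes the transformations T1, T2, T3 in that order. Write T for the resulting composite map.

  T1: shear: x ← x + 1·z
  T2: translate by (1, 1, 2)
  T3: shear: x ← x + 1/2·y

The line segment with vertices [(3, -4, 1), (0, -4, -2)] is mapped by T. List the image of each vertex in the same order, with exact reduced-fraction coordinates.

T1 shear: x ← x + 1·z: (3, -4, 1) → (4, -4, 1); (0, -4, -2) → (-2, -4, -2)
T2 translate by (1, 1, 2): (4, -4, 1) → (5, -3, 3); (-2, -4, -2) → (-1, -3, 0)
T3 shear: x ← x + 1/2·y: (5, -3, 3) → (7/2, -3, 3); (-1, -3, 0) → (-5/2, -3, 0)

image vertices: (7/2, -3, 3), (-5/2, -3, 0)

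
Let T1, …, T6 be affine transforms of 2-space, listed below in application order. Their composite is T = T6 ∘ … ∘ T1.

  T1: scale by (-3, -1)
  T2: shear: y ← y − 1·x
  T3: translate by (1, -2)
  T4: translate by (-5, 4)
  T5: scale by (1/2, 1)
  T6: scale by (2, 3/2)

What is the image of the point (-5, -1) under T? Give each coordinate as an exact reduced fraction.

T1 scale by (-3, -1): (-5, -1) → (15, 1)
T2 shear: y ← y − 1·x: (15, 1) → (15, -14)
T3 translate by (1, -2): (15, -14) → (16, -16)
T4 translate by (-5, 4): (16, -16) → (11, -12)
T5 scale by (1/2, 1): (11, -12) → (11/2, -12)
T6 scale by (2, 3/2): (11/2, -12) → (11, -18)

T(p) = (11, -18)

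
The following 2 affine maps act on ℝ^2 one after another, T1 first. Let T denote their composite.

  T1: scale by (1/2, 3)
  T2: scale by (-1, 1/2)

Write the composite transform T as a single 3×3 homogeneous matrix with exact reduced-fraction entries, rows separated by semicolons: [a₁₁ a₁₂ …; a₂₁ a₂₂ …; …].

T1 = [1/2 0 0; 0 3 0; 0 0 1]
T2·T1 = [-1/2 0 0; 0 3/2 0; 0 0 1]

T = [-1/2 0 0; 0 3/2 0; 0 0 1]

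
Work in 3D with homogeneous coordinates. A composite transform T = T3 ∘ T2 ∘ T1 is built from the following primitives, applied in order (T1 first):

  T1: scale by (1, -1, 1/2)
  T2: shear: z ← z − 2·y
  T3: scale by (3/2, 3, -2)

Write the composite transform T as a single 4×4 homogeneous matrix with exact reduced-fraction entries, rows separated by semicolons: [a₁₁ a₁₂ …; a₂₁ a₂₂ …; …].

T = [3/2 0 0 0; 0 -3 0 0; 0 -4 -1 0; 0 0 0 1]

T1 = [1 0 0 0; 0 -1 0 0; 0 0 1/2 0; 0 0 0 1]
T2·T1 = [1 0 0 0; 0 -1 0 0; 0 2 1/2 0; 0 0 0 1]
T3·…·T1 = [3/2 0 0 0; 0 -3 0 0; 0 -4 -1 0; 0 0 0 1]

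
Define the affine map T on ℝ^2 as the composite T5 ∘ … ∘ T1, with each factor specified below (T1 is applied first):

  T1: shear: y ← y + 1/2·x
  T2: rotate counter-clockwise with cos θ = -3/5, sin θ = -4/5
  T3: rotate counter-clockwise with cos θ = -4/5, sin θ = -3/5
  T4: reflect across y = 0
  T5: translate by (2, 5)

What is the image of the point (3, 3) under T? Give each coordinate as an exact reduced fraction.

T1 shear: y ← y + 1/2·x: (3, 3) → (3, 9/2)
T2 rotate counter-clockwise with cos θ = -3/5, sin θ = -4/5: (3, 9/2) → (9/5, -51/10)
T3 rotate counter-clockwise with cos θ = -4/5, sin θ = -3/5: (9/5, -51/10) → (-9/2, 3)
T4 reflect across y = 0: (-9/2, 3) → (-9/2, -3)
T5 translate by (2, 5): (-9/2, -3) → (-5/2, 2)

T(p) = (-5/2, 2)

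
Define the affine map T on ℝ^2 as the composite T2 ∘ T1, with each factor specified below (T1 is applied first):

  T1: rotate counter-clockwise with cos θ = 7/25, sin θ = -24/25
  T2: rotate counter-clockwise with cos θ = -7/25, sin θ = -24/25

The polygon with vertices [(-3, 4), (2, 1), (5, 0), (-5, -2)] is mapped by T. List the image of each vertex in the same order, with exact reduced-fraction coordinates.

T1 rotate counter-clockwise with cos θ = 7/25, sin θ = -24/25: (-3, 4) → (3, 4); (2, 1) → (38/25, -41/25); (5, 0) → (7/5, -24/5); (-5, -2) → (-83/25, 106/25)
T2 rotate counter-clockwise with cos θ = -7/25, sin θ = -24/25: (3, 4) → (3, -4); (38/25, -41/25) → (-2, -1); (7/5, -24/5) → (-5, 0); (-83/25, 106/25) → (5, 2)

image vertices: (3, -4), (-2, -1), (-5, 0), (5, 2)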